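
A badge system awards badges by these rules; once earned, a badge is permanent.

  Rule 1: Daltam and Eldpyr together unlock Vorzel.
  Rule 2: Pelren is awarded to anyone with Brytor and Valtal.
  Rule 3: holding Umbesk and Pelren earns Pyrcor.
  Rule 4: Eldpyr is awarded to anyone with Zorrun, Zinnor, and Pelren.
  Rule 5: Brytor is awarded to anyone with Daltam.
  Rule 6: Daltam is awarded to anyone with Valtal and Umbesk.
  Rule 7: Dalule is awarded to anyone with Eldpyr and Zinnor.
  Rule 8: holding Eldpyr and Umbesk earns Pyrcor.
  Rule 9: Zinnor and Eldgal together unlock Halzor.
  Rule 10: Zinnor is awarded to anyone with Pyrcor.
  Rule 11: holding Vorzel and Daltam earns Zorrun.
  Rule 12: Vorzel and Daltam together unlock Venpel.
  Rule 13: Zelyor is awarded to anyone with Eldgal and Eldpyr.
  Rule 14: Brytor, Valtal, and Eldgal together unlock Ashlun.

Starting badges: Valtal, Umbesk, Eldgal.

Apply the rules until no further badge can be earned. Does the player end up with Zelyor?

Zelyor would need Eldgal and Eldpyr (Rule 13), but Eldpyr is never earned.

No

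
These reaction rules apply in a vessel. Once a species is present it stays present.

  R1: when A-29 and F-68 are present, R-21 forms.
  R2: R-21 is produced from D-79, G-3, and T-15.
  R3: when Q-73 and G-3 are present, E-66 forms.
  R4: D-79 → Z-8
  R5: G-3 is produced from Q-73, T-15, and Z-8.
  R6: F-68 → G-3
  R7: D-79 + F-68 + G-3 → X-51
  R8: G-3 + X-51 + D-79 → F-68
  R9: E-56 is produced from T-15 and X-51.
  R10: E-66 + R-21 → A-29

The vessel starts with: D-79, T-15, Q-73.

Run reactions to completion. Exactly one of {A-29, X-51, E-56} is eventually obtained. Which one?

A-29

D-79 present → Z-8 forms (R4).
Q-73, T-15, and Z-8 present → G-3 forms (R5).
D-79, G-3, and T-15 present → R-21 forms (R2).
Q-73 and G-3 present → E-66 forms (R3).
E-66 and R-21 present → A-29 forms (R10).
E-56 would need T-15 and X-51 (R9), but X-51 never forms. X-51 would need D-79, F-68, and G-3 (R7), but F-68 never forms.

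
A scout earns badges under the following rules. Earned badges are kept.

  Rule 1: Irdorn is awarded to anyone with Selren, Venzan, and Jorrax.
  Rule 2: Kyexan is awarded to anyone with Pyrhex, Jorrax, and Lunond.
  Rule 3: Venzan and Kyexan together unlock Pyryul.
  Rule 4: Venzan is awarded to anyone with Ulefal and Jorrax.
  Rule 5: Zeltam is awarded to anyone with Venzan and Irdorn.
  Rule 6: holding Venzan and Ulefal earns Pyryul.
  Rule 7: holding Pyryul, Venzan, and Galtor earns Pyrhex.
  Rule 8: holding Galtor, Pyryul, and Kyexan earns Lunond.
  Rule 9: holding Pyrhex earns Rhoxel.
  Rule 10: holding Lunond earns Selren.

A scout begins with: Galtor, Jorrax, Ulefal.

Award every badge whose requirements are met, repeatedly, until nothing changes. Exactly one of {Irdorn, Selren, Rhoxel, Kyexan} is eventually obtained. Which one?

With Ulefal and Jorrax, Venzan is earned (Rule 4).
With Venzan and Ulefal, Pyryul is earned (Rule 6).
With Pyryul, Venzan, and Galtor, Pyrhex is earned (Rule 7).
With Pyrhex, Rhoxel is earned (Rule 9).
Selren would need Lunond (Rule 10), but Lunond is never earned. Irdorn would need Selren, Venzan, and Jorrax (Rule 1), but Selren is never earned. Kyexan would need Pyrhex, Jorrax, and Lunond (Rule 2), but Lunond is never earned.

Rhoxel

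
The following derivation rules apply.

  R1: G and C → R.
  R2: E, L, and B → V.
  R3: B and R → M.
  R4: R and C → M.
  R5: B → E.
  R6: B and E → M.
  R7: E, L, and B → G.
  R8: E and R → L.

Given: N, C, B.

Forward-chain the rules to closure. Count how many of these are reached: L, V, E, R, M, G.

B holds, so E follows (R5).
From B and E, R6 gives M.
L would need E and R (R8), but R is never established.
V would need E, L, and B (R2), but L is never established.
E: reached.
R would need G and C (R1), but G is never established.
M: reached.
G would need E, L, and B (R7), but L is never established.
Reached: E and M — 2 of the 6.

2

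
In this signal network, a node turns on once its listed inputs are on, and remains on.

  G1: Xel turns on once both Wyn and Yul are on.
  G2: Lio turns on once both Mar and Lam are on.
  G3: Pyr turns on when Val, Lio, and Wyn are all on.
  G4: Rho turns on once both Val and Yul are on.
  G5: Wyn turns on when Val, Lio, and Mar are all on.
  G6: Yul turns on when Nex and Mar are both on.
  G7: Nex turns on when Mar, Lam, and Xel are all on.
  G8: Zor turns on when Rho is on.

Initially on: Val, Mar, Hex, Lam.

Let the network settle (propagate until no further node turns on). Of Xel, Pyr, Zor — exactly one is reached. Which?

Mar and Lam are on, so Lio turns on (G2).
Val, Lio, and Mar are on, so Wyn turns on (G5).
G3: Val, Lio, and Wyn on → Pyr on.
Xel would need Wyn and Yul (G1), but Yul never turns on. Zor would need Rho (G8), but Rho never turns on.

Pyr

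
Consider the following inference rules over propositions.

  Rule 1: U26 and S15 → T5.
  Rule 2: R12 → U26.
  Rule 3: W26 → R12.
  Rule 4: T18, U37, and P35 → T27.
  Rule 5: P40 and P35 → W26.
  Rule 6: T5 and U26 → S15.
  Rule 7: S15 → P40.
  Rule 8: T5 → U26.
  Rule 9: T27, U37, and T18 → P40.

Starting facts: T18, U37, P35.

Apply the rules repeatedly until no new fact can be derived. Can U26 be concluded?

T18, U37, and P35 hold, so T27 follows (Rule 4).
T27, U37, and T18 hold, so P40 follows (Rule 9).
From P40 and P35, Rule 5 gives W26.
W26 holds, so R12 follows (Rule 3).
From R12, Rule 2 gives U26.

Yes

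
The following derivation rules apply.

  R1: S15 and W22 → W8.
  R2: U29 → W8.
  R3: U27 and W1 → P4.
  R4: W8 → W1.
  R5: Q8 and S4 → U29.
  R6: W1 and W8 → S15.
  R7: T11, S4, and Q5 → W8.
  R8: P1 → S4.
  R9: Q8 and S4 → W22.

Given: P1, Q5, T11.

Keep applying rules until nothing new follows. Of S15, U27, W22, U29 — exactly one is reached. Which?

P1 holds, so S4 follows (R8).
T11, S4, and Q5 hold, so W8 follows (R7).
From W8, R4 gives W1.
From W1 and W8, R6 gives S15.
U29 would need Q8 and S4 (R5), but Q8 is never established. W22 would need Q8 and S4 (R9), but Q8 is never established. No rule produces U27, and it is not given.

S15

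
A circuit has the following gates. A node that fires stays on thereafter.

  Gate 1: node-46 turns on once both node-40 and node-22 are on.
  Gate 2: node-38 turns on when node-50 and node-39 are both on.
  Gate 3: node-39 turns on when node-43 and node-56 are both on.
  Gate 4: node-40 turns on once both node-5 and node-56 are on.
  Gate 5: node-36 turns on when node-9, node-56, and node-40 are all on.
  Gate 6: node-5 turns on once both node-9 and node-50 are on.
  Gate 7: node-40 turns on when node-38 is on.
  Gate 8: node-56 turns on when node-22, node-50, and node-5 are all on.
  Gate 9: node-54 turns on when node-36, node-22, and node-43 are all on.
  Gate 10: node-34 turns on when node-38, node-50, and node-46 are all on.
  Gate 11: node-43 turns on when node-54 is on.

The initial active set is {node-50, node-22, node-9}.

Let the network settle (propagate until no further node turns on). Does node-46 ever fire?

Yes

node-9 and node-50 are on, so node-5 turns on (Gate 6).
node-22, node-50, and node-5 are on, so node-56 turns on (Gate 8).
node-5 and node-56 are on, so node-40 turns on (Gate 4).
Gate 1: node-40 and node-22 on → node-46 on.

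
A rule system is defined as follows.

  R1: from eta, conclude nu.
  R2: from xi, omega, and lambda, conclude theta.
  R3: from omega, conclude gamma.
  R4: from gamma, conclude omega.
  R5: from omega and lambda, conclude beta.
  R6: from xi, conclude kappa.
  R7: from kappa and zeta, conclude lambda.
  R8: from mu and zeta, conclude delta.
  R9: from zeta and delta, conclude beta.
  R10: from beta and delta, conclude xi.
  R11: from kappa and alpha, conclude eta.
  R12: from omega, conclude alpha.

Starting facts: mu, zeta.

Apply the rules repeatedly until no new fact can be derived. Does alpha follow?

alpha would need omega (R12), but omega is never established.

No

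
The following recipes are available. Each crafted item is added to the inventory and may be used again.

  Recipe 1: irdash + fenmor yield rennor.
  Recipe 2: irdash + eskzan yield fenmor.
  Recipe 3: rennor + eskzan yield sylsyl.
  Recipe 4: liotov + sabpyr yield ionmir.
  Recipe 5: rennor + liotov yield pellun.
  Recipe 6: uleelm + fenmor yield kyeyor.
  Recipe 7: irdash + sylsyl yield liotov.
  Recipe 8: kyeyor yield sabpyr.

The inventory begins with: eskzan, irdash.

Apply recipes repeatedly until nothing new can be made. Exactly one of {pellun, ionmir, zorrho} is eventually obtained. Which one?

Using Recipe 2, irdash and eskzan make fenmor.
irdash + fenmor → rennor (Recipe 1).
Using Recipe 3, rennor and eskzan make sylsyl.
irdash + sylsyl → liotov (Recipe 7).
Using Recipe 5, rennor and liotov make pellun.
No rule produces zorrho, and it is not given. ionmir would need liotov and sabpyr (Recipe 4), but sabpyr is never obtained.

pellun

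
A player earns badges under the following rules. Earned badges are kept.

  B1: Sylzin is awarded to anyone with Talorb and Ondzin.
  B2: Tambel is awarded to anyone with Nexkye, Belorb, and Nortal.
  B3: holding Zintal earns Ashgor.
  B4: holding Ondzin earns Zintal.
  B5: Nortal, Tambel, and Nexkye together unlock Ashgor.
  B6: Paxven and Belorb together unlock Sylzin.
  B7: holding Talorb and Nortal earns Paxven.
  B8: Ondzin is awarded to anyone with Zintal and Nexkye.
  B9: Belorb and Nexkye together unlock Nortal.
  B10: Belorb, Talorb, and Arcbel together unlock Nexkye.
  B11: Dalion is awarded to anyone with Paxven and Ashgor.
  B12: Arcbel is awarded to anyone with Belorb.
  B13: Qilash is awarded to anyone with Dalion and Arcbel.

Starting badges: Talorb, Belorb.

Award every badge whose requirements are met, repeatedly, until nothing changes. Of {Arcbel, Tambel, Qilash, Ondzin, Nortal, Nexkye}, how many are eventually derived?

With Belorb, Arcbel is earned (B12).
With Belorb, Talorb, and Arcbel, Nexkye is earned (B10).
With Belorb and Nexkye, Nortal is earned (B9).
With Talorb and Nortal, Paxven is earned (B7).
With Nexkye, Belorb, and Nortal, Tambel is earned (B2).
With Nortal, Tambel, and Nexkye, Ashgor is earned (B5).
With Paxven and Ashgor, Dalion is earned (B11).
With Dalion and Arcbel, Qilash is earned (B13).
Arcbel: reached.
Tambel: reached.
Qilash: reached.
Ondzin would need Zintal and Nexkye (B8), but Zintal is never earned.
Nortal: reached.
Nexkye: reached.
Reached: Arcbel, Tambel, Qilash, Nortal, and Nexkye — 5 of the 6.

5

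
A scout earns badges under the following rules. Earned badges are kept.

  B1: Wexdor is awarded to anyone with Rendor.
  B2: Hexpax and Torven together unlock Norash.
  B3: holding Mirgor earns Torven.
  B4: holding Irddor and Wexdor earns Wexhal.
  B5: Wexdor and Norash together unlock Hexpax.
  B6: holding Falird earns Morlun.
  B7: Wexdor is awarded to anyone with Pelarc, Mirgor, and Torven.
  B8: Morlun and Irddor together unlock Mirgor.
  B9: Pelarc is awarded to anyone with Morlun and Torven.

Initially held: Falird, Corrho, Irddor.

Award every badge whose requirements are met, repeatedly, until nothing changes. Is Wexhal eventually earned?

With Falird, Morlun is earned (B6).
With Morlun and Irddor, Mirgor is earned (B8).
With Mirgor, Torven is earned (B3).
With Morlun and Torven, Pelarc is earned (B9).
With Pelarc, Mirgor, and Torven, Wexdor is earned (B7).
With Irddor and Wexdor, Wexhal is earned (B4).

Yes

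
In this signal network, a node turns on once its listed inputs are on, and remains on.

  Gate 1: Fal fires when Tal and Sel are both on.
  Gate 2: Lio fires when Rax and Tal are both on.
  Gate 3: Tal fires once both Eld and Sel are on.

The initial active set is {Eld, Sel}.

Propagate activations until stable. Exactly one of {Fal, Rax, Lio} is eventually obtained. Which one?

Gate 3: Eld and Sel on → Tal on.
Gate 1: Tal and Sel on → Fal on.
No rule produces Rax, and it is not given. Lio would need Rax and Tal (Gate 2), but Rax never turns on.

Fal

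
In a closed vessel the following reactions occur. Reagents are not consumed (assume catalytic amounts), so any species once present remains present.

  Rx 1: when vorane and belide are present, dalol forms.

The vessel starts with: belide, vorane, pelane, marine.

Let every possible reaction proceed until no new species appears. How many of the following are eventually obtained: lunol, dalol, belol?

vorane and belide present → dalol forms (Rx 1).
No rule produces lunol, and it is not given.
dalol: reached.
No rule produces belol, and it is not given.
Reached: dalol — 1 of the 3.

1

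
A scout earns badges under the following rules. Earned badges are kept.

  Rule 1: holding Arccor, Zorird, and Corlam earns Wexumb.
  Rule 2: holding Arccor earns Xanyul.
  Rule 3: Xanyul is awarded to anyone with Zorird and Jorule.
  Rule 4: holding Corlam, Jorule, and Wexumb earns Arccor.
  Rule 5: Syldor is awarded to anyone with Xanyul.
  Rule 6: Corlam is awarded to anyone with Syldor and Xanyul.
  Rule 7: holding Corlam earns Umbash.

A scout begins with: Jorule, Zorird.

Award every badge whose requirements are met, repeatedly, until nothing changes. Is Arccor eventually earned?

No

Arccor would need Corlam, Jorule, and Wexumb (Rule 4), but Wexumb is never earned.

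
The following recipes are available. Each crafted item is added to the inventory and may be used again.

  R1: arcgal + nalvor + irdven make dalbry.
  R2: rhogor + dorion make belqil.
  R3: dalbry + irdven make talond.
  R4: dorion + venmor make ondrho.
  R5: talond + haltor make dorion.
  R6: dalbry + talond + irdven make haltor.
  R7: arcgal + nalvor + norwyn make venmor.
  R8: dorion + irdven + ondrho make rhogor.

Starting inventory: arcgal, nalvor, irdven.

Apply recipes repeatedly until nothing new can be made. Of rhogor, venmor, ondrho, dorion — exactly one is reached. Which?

dorion

Using R1, arcgal, nalvor, and irdven make dalbry.
Using R3, dalbry and irdven make talond.
dalbry + talond + irdven → haltor (R6).
talond + haltor → dorion (R5).
ondrho would need dorion and venmor (R4), but venmor is never obtained. venmor would need arcgal, nalvor, and norwyn (R7), but norwyn is never obtained. rhogor would need dorion, irdven, and ondrho (R8), but ondrho is never obtained.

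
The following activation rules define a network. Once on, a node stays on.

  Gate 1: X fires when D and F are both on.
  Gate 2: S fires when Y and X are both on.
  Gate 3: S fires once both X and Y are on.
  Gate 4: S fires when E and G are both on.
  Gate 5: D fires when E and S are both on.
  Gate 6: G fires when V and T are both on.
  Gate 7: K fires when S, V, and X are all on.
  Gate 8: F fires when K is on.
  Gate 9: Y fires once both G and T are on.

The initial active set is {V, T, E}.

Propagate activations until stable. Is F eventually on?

F would need K (Gate 8), but K never turns on.

No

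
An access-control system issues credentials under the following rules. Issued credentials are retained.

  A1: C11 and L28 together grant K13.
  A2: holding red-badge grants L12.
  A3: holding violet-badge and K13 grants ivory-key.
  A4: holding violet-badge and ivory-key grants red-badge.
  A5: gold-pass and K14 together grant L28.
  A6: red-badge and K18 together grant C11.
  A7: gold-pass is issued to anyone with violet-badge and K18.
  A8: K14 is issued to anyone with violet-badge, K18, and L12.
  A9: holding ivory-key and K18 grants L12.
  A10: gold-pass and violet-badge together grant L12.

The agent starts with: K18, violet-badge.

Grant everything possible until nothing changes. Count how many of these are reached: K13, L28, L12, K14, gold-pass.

4

Holding violet-badge and K18 grants gold-pass (A7).
Holding gold-pass and violet-badge grants L12 (A10).
Holding violet-badge, K18, and L12 grants K14 (A8).
Holding gold-pass and K14 grants L28 (A5).
K13 would need C11 and L28 (A1), but C11 is never granted.
L28: reached.
L12: reached.
K14: reached.
gold-pass: reached.
Reached: L28, L12, K14, and gold-pass — 4 of the 5.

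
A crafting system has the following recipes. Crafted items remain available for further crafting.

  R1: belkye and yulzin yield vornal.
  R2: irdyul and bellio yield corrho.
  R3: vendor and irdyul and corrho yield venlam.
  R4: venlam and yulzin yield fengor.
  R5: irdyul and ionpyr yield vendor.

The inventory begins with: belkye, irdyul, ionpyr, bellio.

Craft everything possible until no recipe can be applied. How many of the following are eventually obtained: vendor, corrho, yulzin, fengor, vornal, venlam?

3

irdyul and bellio → corrho (R2).
Using R5, irdyul and ionpyr make vendor.
vendor and irdyul and corrho → venlam (R3).
vendor: reached.
corrho: reached.
No rule produces yulzin, and it is not given.
fengor would need venlam and yulzin (R4), but yulzin is never obtained.
vornal would need belkye and yulzin (R1), but yulzin is never obtained.
venlam: reached.
Reached: vendor, corrho, and venlam — 3 of the 6.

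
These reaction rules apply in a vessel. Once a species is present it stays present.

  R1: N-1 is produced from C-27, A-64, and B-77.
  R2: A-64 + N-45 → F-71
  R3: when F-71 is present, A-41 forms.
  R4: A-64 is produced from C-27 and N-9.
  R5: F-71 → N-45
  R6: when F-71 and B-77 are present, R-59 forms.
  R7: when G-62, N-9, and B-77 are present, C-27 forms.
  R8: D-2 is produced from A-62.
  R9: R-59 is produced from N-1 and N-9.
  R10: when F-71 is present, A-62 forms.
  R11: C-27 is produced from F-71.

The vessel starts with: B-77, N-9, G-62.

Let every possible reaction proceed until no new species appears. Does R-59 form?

G-62, N-9, and B-77 present → C-27 forms (R7).
C-27 and N-9 present → A-64 forms (R4).
C-27, A-64, and B-77 present → N-1 forms (R1).
N-1 and N-9 present → R-59 forms (R9).

Yes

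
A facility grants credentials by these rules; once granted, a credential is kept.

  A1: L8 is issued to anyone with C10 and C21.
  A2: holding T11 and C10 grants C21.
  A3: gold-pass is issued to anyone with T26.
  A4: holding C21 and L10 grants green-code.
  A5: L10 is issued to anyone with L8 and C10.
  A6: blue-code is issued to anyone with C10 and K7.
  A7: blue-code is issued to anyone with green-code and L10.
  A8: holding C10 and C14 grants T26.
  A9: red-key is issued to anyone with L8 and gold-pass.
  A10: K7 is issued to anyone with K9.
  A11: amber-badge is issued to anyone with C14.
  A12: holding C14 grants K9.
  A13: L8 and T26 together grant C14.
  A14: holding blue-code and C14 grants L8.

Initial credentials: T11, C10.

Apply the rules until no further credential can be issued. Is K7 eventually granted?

No

K7 would need K9 (A10), but K9 is never granted.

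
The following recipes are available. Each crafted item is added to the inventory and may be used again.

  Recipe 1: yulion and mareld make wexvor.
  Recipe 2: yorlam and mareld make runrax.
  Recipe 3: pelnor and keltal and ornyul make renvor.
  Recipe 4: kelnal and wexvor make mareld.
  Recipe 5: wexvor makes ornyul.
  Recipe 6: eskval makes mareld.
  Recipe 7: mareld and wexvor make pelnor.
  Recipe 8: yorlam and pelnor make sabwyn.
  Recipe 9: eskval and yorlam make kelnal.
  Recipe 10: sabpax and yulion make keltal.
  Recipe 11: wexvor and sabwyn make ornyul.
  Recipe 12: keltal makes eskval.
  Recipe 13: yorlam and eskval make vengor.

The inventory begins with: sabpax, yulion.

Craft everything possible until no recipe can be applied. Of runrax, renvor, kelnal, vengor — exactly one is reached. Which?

renvor

sabpax and yulion → keltal (Recipe 10).
keltal → eskval (Recipe 12).
eskval → mareld (Recipe 6).
Using Recipe 1, yulion and mareld make wexvor.
mareld and wexvor → pelnor (Recipe 7).
wexvor → ornyul (Recipe 5).
pelnor and keltal and ornyul → renvor (Recipe 3).
vengor would need yorlam and eskval (Recipe 13), but yorlam is never obtained. runrax would need yorlam and mareld (Recipe 2), but yorlam is never obtained. kelnal would need eskval and yorlam (Recipe 9), but yorlam is never obtained.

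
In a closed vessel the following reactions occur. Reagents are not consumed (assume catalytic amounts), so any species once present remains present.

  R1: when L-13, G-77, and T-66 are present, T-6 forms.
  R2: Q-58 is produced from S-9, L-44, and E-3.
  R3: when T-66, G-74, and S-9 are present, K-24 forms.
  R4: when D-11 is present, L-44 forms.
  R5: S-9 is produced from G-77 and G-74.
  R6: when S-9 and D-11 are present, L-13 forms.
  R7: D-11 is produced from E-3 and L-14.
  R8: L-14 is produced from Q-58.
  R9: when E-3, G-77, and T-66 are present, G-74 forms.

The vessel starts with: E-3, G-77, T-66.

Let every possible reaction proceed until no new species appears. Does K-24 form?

E-3, G-77, and T-66 present → G-74 forms (R9).
G-77 and G-74 present → S-9 forms (R5).
T-66, G-74, and S-9 present → K-24 forms (R3).

Yes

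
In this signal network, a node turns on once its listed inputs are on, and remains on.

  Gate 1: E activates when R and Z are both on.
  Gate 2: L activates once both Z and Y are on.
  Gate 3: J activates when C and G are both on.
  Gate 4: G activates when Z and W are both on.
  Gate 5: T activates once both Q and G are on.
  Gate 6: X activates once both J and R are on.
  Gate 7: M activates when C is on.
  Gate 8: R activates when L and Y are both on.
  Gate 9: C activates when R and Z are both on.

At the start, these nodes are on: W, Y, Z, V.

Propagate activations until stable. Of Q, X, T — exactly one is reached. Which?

Gate 2: Z and Y on → L on.
Gate 4: Z and W on → G on.
Gate 8: L and Y on → R on.
Gate 9: R and Z on → C on.
C and G are on, so J activates (Gate 3).
Gate 6: J and R on → X on.
T would need Q and G (Gate 5), but Q never turns on. No rule produces Q, and it is not given.

X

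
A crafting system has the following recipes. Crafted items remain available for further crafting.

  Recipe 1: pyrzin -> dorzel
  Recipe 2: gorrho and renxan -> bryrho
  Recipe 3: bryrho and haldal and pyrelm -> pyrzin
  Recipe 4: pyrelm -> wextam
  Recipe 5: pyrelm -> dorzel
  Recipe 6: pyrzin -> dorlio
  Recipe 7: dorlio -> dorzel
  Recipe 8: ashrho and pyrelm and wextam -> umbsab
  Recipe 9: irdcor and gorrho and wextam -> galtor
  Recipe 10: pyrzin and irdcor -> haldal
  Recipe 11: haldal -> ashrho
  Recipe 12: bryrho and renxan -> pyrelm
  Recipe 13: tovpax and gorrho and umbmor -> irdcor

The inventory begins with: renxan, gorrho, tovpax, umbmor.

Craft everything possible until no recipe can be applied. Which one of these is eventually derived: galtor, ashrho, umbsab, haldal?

Using Recipe 13, tovpax, gorrho, and umbmor make irdcor.
Using Recipe 2, gorrho and renxan make bryrho.
bryrho and renxan -> pyrelm (Recipe 12).
Using Recipe 4, pyrelm makes wextam.
Using Recipe 9, irdcor, gorrho, and wextam make galtor.
umbsab would need ashrho, pyrelm, and wextam (Recipe 8), but ashrho is never obtained. haldal would need pyrzin and irdcor (Recipe 10), but pyrzin is never obtained. ashrho would need haldal (Recipe 11), but haldal is never obtained.

galtor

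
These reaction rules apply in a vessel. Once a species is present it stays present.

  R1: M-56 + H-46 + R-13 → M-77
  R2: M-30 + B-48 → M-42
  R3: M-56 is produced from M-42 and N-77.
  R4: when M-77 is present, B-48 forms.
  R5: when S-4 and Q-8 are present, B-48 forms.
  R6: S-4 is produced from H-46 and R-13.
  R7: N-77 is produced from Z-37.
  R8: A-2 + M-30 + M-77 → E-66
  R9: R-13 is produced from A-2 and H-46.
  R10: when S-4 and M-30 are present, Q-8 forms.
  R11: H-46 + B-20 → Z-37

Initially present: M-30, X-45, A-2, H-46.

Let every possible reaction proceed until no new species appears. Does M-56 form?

No

M-56 would need M-42 and N-77 (R3), but N-77 never forms.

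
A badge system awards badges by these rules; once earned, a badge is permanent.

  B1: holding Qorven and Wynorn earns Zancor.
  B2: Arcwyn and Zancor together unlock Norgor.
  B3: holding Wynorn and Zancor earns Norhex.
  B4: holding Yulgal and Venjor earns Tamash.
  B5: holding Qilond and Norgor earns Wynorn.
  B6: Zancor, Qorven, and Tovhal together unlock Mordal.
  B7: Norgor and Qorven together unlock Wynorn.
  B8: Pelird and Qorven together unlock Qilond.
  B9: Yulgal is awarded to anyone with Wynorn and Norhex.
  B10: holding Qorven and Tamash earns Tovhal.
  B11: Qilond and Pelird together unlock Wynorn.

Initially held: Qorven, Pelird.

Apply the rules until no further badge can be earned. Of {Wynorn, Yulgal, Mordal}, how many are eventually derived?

2

With Pelird and Qorven, Qilond is earned (B8).
With Qilond and Pelird, Wynorn is earned (B11).
With Qorven and Wynorn, Zancor is earned (B1).
With Wynorn and Zancor, Norhex is earned (B3).
With Wynorn and Norhex, Yulgal is earned (B9).
Wynorn: reached.
Yulgal: reached.
Mordal would need Zancor, Qorven, and Tovhal (B6), but Tovhal is never earned.
Reached: Wynorn and Yulgal — 2 of the 3.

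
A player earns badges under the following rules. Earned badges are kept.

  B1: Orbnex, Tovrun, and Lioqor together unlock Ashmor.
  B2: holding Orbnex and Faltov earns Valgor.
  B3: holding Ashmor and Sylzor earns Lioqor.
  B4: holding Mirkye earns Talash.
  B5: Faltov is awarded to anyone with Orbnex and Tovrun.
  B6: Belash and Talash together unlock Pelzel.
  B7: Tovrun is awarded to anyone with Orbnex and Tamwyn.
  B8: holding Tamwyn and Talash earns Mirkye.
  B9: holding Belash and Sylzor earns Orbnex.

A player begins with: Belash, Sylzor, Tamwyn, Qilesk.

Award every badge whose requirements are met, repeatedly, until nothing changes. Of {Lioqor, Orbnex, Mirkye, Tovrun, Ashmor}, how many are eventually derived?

With Belash and Sylzor, Orbnex is earned (B9).
With Orbnex and Tamwyn, Tovrun is earned (B7).
Lioqor would need Ashmor and Sylzor (B3), but Ashmor is never earned.
Orbnex: reached.
Mirkye would need Tamwyn and Talash (B8), but Talash is never earned.
Tovrun: reached.
Ashmor would need Orbnex, Tovrun, and Lioqor (B1), but Lioqor is never earned.
Reached: Orbnex and Tovrun — 2 of the 5.

2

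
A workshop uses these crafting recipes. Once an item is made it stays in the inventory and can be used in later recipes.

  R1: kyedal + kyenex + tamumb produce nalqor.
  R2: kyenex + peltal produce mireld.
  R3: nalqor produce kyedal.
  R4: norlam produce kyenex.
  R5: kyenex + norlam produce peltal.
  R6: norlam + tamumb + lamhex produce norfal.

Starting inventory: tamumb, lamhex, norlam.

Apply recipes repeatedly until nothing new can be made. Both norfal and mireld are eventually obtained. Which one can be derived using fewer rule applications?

norfal: Using R6, norlam, tamumb, and lamhex make norfal. [1 rule application]
mireld: Using R4, norlam makes kyenex. kyenex + norlam → peltal (R5). Using R2, kyenex and peltal make mireld. [3 rule applications]
norfal needs fewer.

norfal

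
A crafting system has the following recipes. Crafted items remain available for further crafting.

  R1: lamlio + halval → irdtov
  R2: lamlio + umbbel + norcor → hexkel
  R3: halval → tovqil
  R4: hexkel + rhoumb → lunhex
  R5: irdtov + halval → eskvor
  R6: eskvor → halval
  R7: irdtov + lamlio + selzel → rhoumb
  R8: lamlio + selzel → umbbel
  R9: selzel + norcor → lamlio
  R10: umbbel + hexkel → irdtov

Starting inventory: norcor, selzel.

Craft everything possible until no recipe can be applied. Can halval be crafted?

halval would need eskvor (R6), but eskvor is never obtained.

No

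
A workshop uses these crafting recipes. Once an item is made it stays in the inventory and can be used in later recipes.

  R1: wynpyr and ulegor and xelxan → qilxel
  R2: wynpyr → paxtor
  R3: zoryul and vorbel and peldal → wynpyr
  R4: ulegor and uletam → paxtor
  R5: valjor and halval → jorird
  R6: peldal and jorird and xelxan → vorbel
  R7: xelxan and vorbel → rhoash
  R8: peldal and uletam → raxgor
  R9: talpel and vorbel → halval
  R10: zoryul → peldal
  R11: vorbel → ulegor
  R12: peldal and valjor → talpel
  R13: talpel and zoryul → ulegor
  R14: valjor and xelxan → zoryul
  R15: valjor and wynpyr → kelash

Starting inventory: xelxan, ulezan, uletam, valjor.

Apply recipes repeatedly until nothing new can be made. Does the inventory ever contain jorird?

jorird would need valjor and halval (R5), but halval is never obtained.

No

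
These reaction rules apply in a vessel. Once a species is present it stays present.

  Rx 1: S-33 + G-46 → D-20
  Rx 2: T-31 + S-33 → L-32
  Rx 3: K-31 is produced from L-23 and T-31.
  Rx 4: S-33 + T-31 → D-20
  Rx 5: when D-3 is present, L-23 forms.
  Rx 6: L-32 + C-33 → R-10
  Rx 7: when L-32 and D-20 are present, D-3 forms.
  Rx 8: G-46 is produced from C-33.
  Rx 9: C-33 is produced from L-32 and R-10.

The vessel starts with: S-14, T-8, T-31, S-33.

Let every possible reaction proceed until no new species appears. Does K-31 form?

S-33 and T-31 present → D-20 forms (Rx 4).
T-31 and S-33 present → L-32 forms (Rx 2).
L-32 and D-20 present → D-3 forms (Rx 7).
D-3 present → L-23 forms (Rx 5).
L-23 and T-31 present → K-31 forms (Rx 3).

Yes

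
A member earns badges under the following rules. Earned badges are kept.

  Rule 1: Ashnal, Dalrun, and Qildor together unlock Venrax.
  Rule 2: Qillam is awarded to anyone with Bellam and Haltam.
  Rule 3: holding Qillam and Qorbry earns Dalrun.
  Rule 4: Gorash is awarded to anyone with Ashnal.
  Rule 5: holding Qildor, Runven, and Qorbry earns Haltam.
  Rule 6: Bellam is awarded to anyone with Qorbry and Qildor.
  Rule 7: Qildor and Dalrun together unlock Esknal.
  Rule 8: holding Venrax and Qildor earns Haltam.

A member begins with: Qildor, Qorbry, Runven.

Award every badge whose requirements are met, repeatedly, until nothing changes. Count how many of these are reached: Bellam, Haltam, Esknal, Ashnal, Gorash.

With Qorbry and Qildor, Bellam is earned (Rule 6).
With Qildor, Runven, and Qorbry, Haltam is earned (Rule 5).
With Bellam and Haltam, Qillam is earned (Rule 2).
With Qillam and Qorbry, Dalrun is earned (Rule 3).
With Qildor and Dalrun, Esknal is earned (Rule 7).
Bellam: reached.
Haltam: reached.
Esknal: reached.
No rule produces Ashnal, and it is not given.
Gorash would need Ashnal (Rule 4), but Ashnal is never earned.
Reached: Bellam, Haltam, and Esknal — 3 of the 5.

3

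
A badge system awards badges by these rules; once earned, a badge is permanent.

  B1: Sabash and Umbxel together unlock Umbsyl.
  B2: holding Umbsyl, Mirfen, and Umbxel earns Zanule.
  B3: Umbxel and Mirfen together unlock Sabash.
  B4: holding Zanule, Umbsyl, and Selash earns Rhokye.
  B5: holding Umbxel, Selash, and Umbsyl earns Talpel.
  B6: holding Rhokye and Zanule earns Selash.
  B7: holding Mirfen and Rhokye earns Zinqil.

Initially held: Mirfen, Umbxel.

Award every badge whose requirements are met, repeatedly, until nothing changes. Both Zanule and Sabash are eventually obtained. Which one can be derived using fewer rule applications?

Sabash: With Umbxel and Mirfen, Sabash is earned (B3). [1 rule application]
Zanule: With Umbxel and Mirfen, Sabash is earned (B3). With Sabash and Umbxel, Umbsyl is earned (B1). With Umbsyl, Mirfen, and Umbxel, Zanule is earned (B2). [3 rule applications]
Sabash needs fewer.

Sabash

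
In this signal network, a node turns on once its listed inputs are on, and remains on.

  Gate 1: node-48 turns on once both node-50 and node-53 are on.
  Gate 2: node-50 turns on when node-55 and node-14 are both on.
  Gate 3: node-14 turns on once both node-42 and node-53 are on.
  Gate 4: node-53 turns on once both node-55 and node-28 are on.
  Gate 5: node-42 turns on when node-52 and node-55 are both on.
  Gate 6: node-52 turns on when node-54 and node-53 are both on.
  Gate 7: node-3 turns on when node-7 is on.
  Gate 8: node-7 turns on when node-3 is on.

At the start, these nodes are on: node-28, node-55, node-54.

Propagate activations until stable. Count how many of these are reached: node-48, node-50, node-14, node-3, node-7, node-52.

Gate 4: node-55 and node-28 on → node-53 on.
Gate 6: node-54 and node-53 on → node-52 on.
node-52 and node-55 are on, so node-42 turns on (Gate 5).
Gate 3: node-42 and node-53 on → node-14 on.
node-55 and node-14 are on, so node-50 turns on (Gate 2).
Gate 1: node-50 and node-53 on → node-48 on.
node-48: reached.
node-50: reached.
node-14: reached.
node-3 would need node-7 (Gate 7), but node-7 never turns on.
node-7 would need node-3 (Gate 8), but node-3 never turns on.
node-52: reached.
Reached: node-48, node-50, node-14, and node-52 — 4 of the 6.

4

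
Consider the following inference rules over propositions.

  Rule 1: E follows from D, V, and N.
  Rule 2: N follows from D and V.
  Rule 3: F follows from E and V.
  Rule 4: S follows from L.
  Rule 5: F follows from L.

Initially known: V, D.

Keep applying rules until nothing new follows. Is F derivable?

D and V hold, so N follows (Rule 2).
D, V, and N hold, so E follows (Rule 1).
From E and V, Rule 3 gives F.

Yes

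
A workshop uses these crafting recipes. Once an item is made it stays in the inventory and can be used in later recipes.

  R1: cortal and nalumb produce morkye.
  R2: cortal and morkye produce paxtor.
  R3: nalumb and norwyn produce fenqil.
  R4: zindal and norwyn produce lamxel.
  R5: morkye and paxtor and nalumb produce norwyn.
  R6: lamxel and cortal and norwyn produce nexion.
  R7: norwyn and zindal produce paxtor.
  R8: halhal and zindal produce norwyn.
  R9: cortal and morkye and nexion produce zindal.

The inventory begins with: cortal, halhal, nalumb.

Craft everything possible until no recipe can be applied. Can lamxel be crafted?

lamxel would need zindal and norwyn (R4), but zindal is never obtained.

No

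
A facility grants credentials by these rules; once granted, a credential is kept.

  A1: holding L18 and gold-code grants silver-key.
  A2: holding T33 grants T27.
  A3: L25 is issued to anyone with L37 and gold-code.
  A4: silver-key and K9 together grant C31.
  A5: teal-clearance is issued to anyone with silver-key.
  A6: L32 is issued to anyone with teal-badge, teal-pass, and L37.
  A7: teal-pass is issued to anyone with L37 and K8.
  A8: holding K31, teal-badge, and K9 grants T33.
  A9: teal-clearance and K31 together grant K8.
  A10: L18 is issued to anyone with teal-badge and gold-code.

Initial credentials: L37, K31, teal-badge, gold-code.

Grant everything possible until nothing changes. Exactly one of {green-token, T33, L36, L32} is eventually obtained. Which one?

Holding teal-badge and gold-code grants L18 (A10).
Holding L18 and gold-code grants silver-key (A1).
Holding silver-key grants teal-clearance (A5).
Holding teal-clearance and K31 grants K8 (A9).
Holding L37 and K8 grants teal-pass (A7).
Holding teal-badge, teal-pass, and L37 grants L32 (A6).
T33 would need K31, teal-badge, and K9 (A8), but K9 is never granted. No rule produces green-token, and it is not given. No rule produces L36, and it is not given.

L32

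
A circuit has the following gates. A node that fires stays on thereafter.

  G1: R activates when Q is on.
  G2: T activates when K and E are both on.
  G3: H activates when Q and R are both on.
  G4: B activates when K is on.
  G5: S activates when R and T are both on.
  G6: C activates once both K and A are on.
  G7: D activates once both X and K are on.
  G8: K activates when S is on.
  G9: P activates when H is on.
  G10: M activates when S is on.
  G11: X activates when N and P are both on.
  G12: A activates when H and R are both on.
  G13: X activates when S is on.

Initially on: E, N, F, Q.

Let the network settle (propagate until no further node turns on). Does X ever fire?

Yes

Q is on, so R activates (G1).
Q and R are on, so H activates (G3).
G9: H on → P on.
N and P are on, so X activates (G11).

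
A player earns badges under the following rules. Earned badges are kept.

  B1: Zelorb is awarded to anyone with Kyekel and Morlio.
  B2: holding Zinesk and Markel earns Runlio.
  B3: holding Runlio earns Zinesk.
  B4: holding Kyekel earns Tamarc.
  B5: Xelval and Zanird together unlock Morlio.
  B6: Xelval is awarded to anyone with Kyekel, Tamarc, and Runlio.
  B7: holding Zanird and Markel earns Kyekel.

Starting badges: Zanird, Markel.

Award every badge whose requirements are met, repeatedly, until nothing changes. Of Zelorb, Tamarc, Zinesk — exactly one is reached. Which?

Tamarc

With Zanird and Markel, Kyekel is earned (B7).
With Kyekel, Tamarc is earned (B4).
Zinesk would need Runlio (B3), but Runlio is never earned. Zelorb would need Kyekel and Morlio (B1), but Morlio is never earned.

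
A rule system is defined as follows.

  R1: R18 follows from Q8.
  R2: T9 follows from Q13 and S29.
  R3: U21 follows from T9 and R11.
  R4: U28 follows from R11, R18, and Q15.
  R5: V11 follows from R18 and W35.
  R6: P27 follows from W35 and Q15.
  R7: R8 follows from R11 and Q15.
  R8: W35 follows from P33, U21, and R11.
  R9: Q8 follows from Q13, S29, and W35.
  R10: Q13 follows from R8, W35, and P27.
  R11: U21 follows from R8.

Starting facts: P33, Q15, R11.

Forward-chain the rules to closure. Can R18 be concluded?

R18 would need Q8 (R1), but Q8 is never established.

No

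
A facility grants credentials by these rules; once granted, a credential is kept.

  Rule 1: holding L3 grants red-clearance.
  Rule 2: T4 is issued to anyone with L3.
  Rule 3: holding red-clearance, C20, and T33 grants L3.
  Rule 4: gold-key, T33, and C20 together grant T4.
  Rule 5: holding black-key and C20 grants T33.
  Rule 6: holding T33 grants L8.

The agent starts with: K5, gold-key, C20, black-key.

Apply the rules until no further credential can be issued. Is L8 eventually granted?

Holding black-key and C20 grants T33 (Rule 5).
Holding T33 grants L8 (Rule 6).

Yes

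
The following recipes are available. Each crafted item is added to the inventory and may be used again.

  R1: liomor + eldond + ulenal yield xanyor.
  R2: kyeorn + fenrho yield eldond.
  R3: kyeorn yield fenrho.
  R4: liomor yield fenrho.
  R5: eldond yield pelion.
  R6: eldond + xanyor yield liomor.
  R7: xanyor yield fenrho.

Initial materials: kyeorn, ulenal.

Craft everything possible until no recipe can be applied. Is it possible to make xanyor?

xanyor would need liomor, eldond, and ulenal (R1), but liomor is never obtained.

No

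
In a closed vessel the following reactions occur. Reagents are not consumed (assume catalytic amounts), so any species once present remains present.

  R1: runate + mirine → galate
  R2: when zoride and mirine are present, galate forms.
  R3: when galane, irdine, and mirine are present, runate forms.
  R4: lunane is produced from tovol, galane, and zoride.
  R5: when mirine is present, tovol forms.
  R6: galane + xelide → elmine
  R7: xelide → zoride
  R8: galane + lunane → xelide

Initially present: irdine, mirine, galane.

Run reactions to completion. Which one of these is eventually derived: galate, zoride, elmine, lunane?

galate

galane, irdine, and mirine present → runate forms (R3).
runate and mirine present → galate forms (R1).
elmine would need galane and xelide (R6), but xelide never forms. zoride would need xelide (R7), but xelide never forms. lunane would need tovol, galane, and zoride (R4), but zoride never forms.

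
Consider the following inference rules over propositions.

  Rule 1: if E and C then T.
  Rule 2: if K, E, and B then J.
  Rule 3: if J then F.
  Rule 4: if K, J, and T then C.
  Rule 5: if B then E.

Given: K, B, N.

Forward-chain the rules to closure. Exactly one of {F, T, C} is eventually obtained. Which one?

From B, Rule 5 gives E.
From K, E, and B, Rule 2 gives J.
From J, Rule 3 gives F.
T would need E and C (Rule 1), but C is never established. C would need K, J, and T (Rule 4), but T is never established.

F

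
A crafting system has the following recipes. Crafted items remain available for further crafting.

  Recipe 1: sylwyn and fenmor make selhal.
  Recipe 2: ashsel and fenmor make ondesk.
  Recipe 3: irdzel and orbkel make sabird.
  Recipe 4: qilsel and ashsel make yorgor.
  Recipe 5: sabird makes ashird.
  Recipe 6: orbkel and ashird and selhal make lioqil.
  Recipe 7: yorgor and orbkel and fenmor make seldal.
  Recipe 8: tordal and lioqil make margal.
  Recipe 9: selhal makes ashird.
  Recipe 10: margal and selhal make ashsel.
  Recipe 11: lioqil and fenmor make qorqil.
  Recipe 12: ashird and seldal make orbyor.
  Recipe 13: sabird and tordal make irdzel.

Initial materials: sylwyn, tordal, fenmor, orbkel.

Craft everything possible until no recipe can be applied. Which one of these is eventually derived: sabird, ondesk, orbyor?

ondesk

Using Recipe 1, sylwyn and fenmor make selhal.
Using Recipe 9, selhal makes ashird.
Using Recipe 6, orbkel, ashird, and selhal make lioqil.
Using Recipe 8, tordal and lioqil make margal.
Using Recipe 10, margal and selhal make ashsel.
ashsel and fenmor → ondesk (Recipe 2).
orbyor would need ashird and seldal (Recipe 12), but seldal is never obtained. sabird would need irdzel and orbkel (Recipe 3), but irdzel is never obtained.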